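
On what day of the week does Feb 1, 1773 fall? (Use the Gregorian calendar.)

Monday

Doomsday rule: the anchor day for the 1700s is Sunday. For year 73: 73÷12 = 6 r 1, and 1÷4 = 0, so 6+1+0 = 7.
Sunday + 7 ≡ Sunday — that's 1773's doomsday.
In February the doomsday date is Feb 28 (1773 is not a leap year).
Feb 1 is 27 days before Feb 28; 27 mod 7 = 6, so Sunday − 6 = Monday.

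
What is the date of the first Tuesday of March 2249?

March 6, 2249

March 1, 2249 is a Thursday.
The first Tuesday is therefore March 6 (5 days later).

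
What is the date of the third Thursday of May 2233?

May 16, 2233

May 1, 2233 is a Wednesday.
The first Thursday is therefore May 2 (1 days later).
The third Thursday is 2 + 2×7 = May 16.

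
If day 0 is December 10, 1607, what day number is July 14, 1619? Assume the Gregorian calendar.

4234

Dec 10, 1607 → Dec 10, 1608: 366 days (Feb 29, 1608 is in that span).
Dec 10, 1608 → Dec 10, 1609: 365 days.
Dec 10, 1609 → Dec 10, 1610: 365 days.
Dec 10, 1610 → Dec 10, 1611: 365 days.
Dec 10, 1611 → Dec 10, 1612: 366 days (Feb 29, 1612 is in that span).
Dec 10, 1612 → Dec 10, 1613: 365 days.
Dec 10, 1613 → Dec 10, 1614: 365 days.
Dec 10, 1614 → Dec 10, 1615: 365 days.
Dec 10, 1615 → Dec 10, 1616: 366 days (Feb 29, 1616 is in that span).
Dec 10, 1616 → Dec 10, 1617: 365 days.
Dec 10, 1617 → Dec 10, 1618: 365 days.
Dec 10, 1618 → Jan 10, 1619: 31 days (December has 31).
Jan 10, 1619 → Feb 10, 1619: 31 days (January has 31).
Feb 10, 1619 → Mar 10, 1619: 28 days (February has 28).
Mar 10, 1619 → Apr 10, 1619: 31 days (March has 31).
Apr 10, 1619 → May 10, 1619: 30 days (April has 30).
May 10, 1619 → Jun 10, 1619: 31 days (May has 31).
Jun 10, 1619 → Jul 10, 1619: 30 days (June has 30).
Jul 10, 1619 → Jul 14, 1619: 4 days.
Total: 4234 days.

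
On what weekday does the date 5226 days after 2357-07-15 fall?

First find the weekday of Jul 15, 2357. Doomsday rule: the anchor day for the 2300s is Wednesday. For year 57: 57÷12 = 4 r 9, and 9÷4 = 2, so 4+9+2 = 15.
Wednesday + 15 ≡ Thursday — that's 2357's doomsday.
In July the doomsday date is Jul 11.
Jul 15 is 4 days after Jul 11; 4 mod 7 = 4, so Thursday + 4 = Monday.
5226 mod 7 = 4, so 5226 days after a Monday is Monday + 4 = Friday.

Friday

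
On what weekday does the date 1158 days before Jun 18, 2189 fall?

Monday

Jun 18, 2189 is a Thursday.
1158 mod 7 = 3, so 1158 days before a Thursday is Thursday − 3 = Monday.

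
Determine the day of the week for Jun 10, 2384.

Sunday

Doomsday rule: the anchor day for the 2300s is Wednesday. For year 84: 84÷12 = 7 r 0, and 0÷4 = 0, so 7+0+0 = 7.
Wednesday + 7 ≡ Wednesday — that's 2384's doomsday.
In June the doomsday date is Jun 6.
Jun 10 is 4 days after Jun 6; 4 mod 7 = 4, so Wednesday + 4 = Sunday.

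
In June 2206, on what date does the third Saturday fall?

June 21, 2206

June 1, 2206 is a Sunday.
The first Saturday is therefore June 7 (6 days later).
The third Saturday is 7 + 2×7 = June 21.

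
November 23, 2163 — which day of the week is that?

Doomsday rule: the anchor day for the 2100s is Sunday. For year 63: 63÷12 = 5 r 3, and 3÷4 = 0, so 5+3+0 = 8.
Sunday + 8 ≡ Monday — that's 2163's doomsday.
In November the doomsday date is Nov 7.
Nov 23 is 16 days after Nov 7; 16 mod 7 = 2, so Monday + 2 = Wednesday.

Wednesday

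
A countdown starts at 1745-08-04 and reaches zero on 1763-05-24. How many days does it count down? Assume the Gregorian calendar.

Aug 4, 1745 → Aug 4, 1746: 365 days.
Aug 4, 1746 → Aug 4, 1747: 365 days.
Aug 4, 1747 → Aug 4, 1748: 366 days (Feb 29, 1748 is in that span).
Aug 4, 1748 → Aug 4, 1749: 365 days.
Aug 4, 1749 → Aug 4, 1750: 365 days.
Aug 4, 1750 → Aug 4, 1751: 365 days.
Aug 4, 1751 → Aug 4, 1752: 366 days (Feb 29, 1752 is in that span).
Aug 4, 1752 → Aug 4, 1753: 365 days.
Aug 4, 1753 → Aug 4, 1754: 365 days.
Aug 4, 1754 → Aug 4, 1755: 365 days.
Aug 4, 1755 → Aug 4, 1756: 366 days (Feb 29, 1756 is in that span).
Aug 4, 1756 → Aug 4, 1757: 365 days.
Aug 4, 1757 → Aug 4, 1758: 365 days.
Aug 4, 1758 → Aug 4, 1759: 365 days.
Aug 4, 1759 → Aug 4, 1760: 366 days (Feb 29, 1760 is in that span).
Aug 4, 1760 → Aug 4, 1761: 365 days.
Aug 4, 1761 → Aug 4, 1762: 365 days.
Aug 4, 1762 → Sep 4, 1762: 31 days (August has 31).
Sep 4, 1762 → Oct 4, 1762: 30 days (September has 30).
Oct 4, 1762 → Nov 4, 1762: 31 days (October has 31).
Nov 4, 1762 → Dec 4, 1762: 30 days (November has 30).
Dec 4, 1762 → Jan 4, 1763: 31 days (December has 31).
Jan 4, 1763 → Feb 4, 1763: 31 days (January has 31).
Feb 4, 1763 → Mar 4, 1763: 28 days (February has 28).
Mar 4, 1763 → Apr 4, 1763: 31 days (March has 31).
Apr 4, 1763 → May 4, 1763: 30 days (April has 30).
May 4, 1763 → May 24, 1763: 20 days.
Total: 6502 days.

6502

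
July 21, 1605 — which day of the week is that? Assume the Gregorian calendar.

Thursday

Doomsday rule: the anchor day for the 1600s is Tuesday. For year 05: 5÷12 = 0 r 5, and 5÷4 = 1, so 0+5+1 = 6.
Tuesday + 6 ≡ Monday — that's 1605's doomsday.
In July the doomsday date is Jul 11.
Jul 21 is 10 days after Jul 11; 10 mod 7 = 3, so Monday + 3 = Thursday.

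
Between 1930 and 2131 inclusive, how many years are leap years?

Multiples of 4 in [1930,2131]: 50.
Of those, multiples of 100: 2 (not leap unless ÷400).
Multiples of 400: 1.
Leap years = 50 − 2 + 1 = 49.

49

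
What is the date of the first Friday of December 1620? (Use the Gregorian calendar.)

December 1, 1620 is a Tuesday.
The first Friday is therefore December 4 (3 days later).

December 4, 1620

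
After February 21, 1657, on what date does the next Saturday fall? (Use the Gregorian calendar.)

Feb 21, 1657 is a Wednesday.
From Wednesday to the next Saturday is 3 days.
Feb 21, 1657 + 3 = Feb 24, 1657.

February 24, 1657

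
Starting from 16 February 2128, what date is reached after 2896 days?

January 21, 2136

+366 (one year; includes Feb 29, 2128) → Feb 16, 2129 (2530 left).
+365 (one year) → Feb 16, 2130 (2165 left).
+365 (one year) → Feb 16, 2131 (1800 left).
+365 (one year) → Feb 16, 2132 (1435 left).
+366 (one year; includes Feb 29, 2132) → Feb 16, 2133 (1069 left).
+365 (one year) → Feb 16, 2134 (704 left).
+365 (one year) → Feb 16, 2135 (339 left).
Feb has 28 days: +13 → Mar 1, 2135 (326 left).
Mar has 31 days: +31 → Apr 1, 2135 (295 left).
Apr has 30 days: +30 → May 1, 2135 (265 left).
May has 31 days: +31 → Jun 1, 2135 (234 left).
Jun has 30 days: +30 → Jul 1, 2135 (204 left).
Jul has 31 days: +31 → Aug 1, 2135 (173 left).
Aug has 31 days: +31 → Sep 1, 2135 (142 left).
Sep has 30 days: +30 → Oct 1, 2135 (112 left).
Oct has 31 days: +31 → Nov 1, 2135 (81 left).
Nov has 30 days: +30 → Dec 1, 2135 (51 left).
Dec has 31 days: +31 → Jan 1, 2136 (20 left).
+20 → Jan 21, 2136.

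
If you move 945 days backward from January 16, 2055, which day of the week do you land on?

Saturday

First find the weekday of Jan 16, 2055. Doomsday rule: the anchor day for the 2000s is Tuesday. For year 55: 55÷12 = 4 r 7, and 7÷4 = 1, so 4+7+1 = 12.
Tuesday + 12 ≡ Sunday — that's 2055's doomsday.
In January the doomsday date is Jan 3 (2055 is not a leap year).
Jan 16 is 13 days after Jan 3; 13 mod 7 = 6, so Sunday + 6 = Saturday.
945 mod 7 = 0, so 945 days before a Saturday is Saturday − 0 = Saturday.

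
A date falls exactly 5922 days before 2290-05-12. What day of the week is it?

Monday

May 12, 2290 is a Monday.
5922 mod 7 = 0, so 5922 days before a Monday is Monday − 0 = Monday.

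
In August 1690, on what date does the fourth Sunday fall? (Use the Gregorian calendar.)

August 1, 1690 is a Tuesday.
The first Sunday is therefore August 6 (5 days later).
The fourth Sunday is 6 + 3×7 = August 27.

August 27, 1690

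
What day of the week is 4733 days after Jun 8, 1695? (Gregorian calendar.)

First find the weekday of Jun 8, 1695. Doomsday rule: the anchor day for the 1600s is Tuesday. For year 95: 95÷12 = 7 r 11, and 11÷4 = 2, so 7+11+2 = 20.
Tuesday + 20 ≡ Monday — that's 1695's doomsday.
In June the doomsday date is Jun 6.
Jun 8 is 2 days after Jun 6; 2 mod 7 = 2, so Monday + 2 = Wednesday.
4733 mod 7 = 1, so 4733 days after a Wednesday is Wednesday + 1 = Thursday.

Thursday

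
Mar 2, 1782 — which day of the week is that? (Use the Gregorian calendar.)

Doomsday rule: the anchor day for the 1700s is Sunday. For year 82: 82÷12 = 6 r 10, and 10÷4 = 2, so 6+10+2 = 18.
Sunday + 18 ≡ Thursday — that's 1782's doomsday.
In March the doomsday date is Mar 14.
Mar 2 is 12 days before Mar 14; 12 mod 7 = 5, so Thursday − 5 = Saturday.

Saturday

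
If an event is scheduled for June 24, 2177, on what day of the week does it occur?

January 1, 2177 is a Wednesday.
Jan 1, 2177 → Feb 1, 2177: 31 days (January has 31).
Feb 1, 2177 → Mar 1, 2177: 28 days (February has 28).
Mar 1, 2177 → Apr 1, 2177: 31 days (March has 31).
Apr 1, 2177 → May 1, 2177: 30 days (April has 30).
May 1, 2177 → Jun 1, 2177: 31 days (May has 31).
Jun 1, 2177 → Jun 24, 2177: 23 days.
Total: 174 days.
174 mod 7 = 6, so Wednesday + 6 = Tuesday.

Tuesday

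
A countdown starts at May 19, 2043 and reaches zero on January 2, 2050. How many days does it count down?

May 19, 2043 → May 19, 2044: 366 days (Feb 29, 2044 is in that span).
May 19, 2044 → May 19, 2045: 365 days.
May 19, 2045 → May 19, 2046: 365 days.
May 19, 2046 → May 19, 2047: 365 days.
May 19, 2047 → May 19, 2048: 366 days (Feb 29, 2048 is in that span).
May 19, 2048 → May 19, 2049: 365 days.
May 19, 2049 → Jun 19, 2049: 31 days (May has 31).
Jun 19, 2049 → Jul 19, 2049: 30 days (June has 30).
Jul 19, 2049 → Aug 19, 2049: 31 days (July has 31).
Aug 19, 2049 → Sep 19, 2049: 31 days (August has 31).
Sep 19, 2049 → Oct 19, 2049: 30 days (September has 30).
Oct 19, 2049 → Nov 19, 2049: 31 days (October has 31).
Nov 19, 2049 → Dec 19, 2049: 30 days (November has 30).
Dec 19, 2049 → Jan 2, 2050: 14 days.
Total: 2420 days.

2420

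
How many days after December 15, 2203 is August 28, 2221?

Dec 15, 2203 → Dec 15, 2204: 366 days (Feb 29, 2204 is in that span).
Dec 15, 2204 → Dec 15, 2205: 365 days.
Dec 15, 2205 → Dec 15, 2206: 365 days.
Dec 15, 2206 → Dec 15, 2207: 365 days.
Dec 15, 2207 → Dec 15, 2208: 366 days (Feb 29, 2208 is in that span).
Dec 15, 2208 → Dec 15, 2209: 365 days.
Dec 15, 2209 → Dec 15, 2210: 365 days.
Dec 15, 2210 → Dec 15, 2211: 365 days.
Dec 15, 2211 → Dec 15, 2212: 366 days (Feb 29, 2212 is in that span).
Dec 15, 2212 → Dec 15, 2213: 365 days.
Dec 15, 2213 → Dec 15, 2214: 365 days.
Dec 15, 2214 → Dec 15, 2215: 365 days.
Dec 15, 2215 → Dec 15, 2216: 366 days (Feb 29, 2216 is in that span).
Dec 15, 2216 → Dec 15, 2217: 365 days.
Dec 15, 2217 → Dec 15, 2218: 365 days.
Dec 15, 2218 → Dec 15, 2219: 365 days.
Dec 15, 2219 → Dec 15, 2220: 366 days (Feb 29, 2220 is in that span).
Dec 15, 2220 → Jan 15, 2221: 31 days (December has 31).
Jan 15, 2221 → Feb 15, 2221: 31 days (January has 31).
Feb 15, 2221 → Mar 15, 2221: 28 days (February has 28).
Mar 15, 2221 → Apr 15, 2221: 31 days (March has 31).
Apr 15, 2221 → May 15, 2221: 30 days (April has 30).
May 15, 2221 → Jun 15, 2221: 31 days (May has 31).
Jun 15, 2221 → Jul 15, 2221: 30 days (June has 30).
Jul 15, 2221 → Aug 15, 2221: 31 days (July has 31).
Aug 15, 2221 → Aug 28, 2221: 13 days.
Total: 6466 days.

6466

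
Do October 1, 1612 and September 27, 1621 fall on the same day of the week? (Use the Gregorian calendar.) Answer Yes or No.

Yes

From Oct 1, 1612 to Sep 27, 1621 is 3283 days.
3283 mod 7 = 0, so they are the same weekday.
(Oct 1, 1612 is a Monday; Sep 27, 1621 is a Monday.)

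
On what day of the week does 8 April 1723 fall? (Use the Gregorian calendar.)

Thursday

Doomsday rule: the anchor day for the 1700s is Sunday. For year 23: 23÷12 = 1 r 11, and 11÷4 = 2, so 1+11+2 = 14.
Sunday + 14 ≡ Sunday — that's 1723's doomsday.
In April the doomsday date is Apr 4.
Apr 8 is 4 days after Apr 4; 4 mod 7 = 4, so Sunday + 4 = Thursday.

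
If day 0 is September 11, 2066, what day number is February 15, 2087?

7462

Sep 11, 2066 → Sep 11, 2067: 365 days.
Sep 11, 2067 → Sep 11, 2068: 366 days (Feb 29, 2068 is in that span).
Sep 11, 2068 → Sep 11, 2069: 365 days.
Sep 11, 2069 → Sep 11, 2070: 365 days.
Sep 11, 2070 → Sep 11, 2071: 365 days.
Sep 11, 2071 → Sep 11, 2072: 366 days (Feb 29, 2072 is in that span).
Sep 11, 2072 → Sep 11, 2073: 365 days.
Sep 11, 2073 → Sep 11, 2074: 365 days.
Sep 11, 2074 → Sep 11, 2075: 365 days.
Sep 11, 2075 → Sep 11, 2076: 366 days (Feb 29, 2076 is in that span).
Sep 11, 2076 → Sep 11, 2077: 365 days.
Sep 11, 2077 → Sep 11, 2078: 365 days.
Sep 11, 2078 → Sep 11, 2079: 365 days.
Sep 11, 2079 → Sep 11, 2080: 366 days (Feb 29, 2080 is in that span).
Sep 11, 2080 → Sep 11, 2081: 365 days.
Sep 11, 2081 → Sep 11, 2082: 365 days.
Sep 11, 2082 → Sep 11, 2083: 365 days.
Sep 11, 2083 → Sep 11, 2084: 366 days (Feb 29, 2084 is in that span).
Sep 11, 2084 → Sep 11, 2085: 365 days.
Sep 11, 2085 → Sep 11, 2086: 365 days.
Sep 11, 2086 → Oct 11, 2086: 30 days (September has 30).
Oct 11, 2086 → Nov 11, 2086: 31 days (October has 31).
Nov 11, 2086 → Dec 11, 2086: 30 days (November has 30).
Dec 11, 2086 → Jan 11, 2087: 31 days (December has 31).
Jan 11, 2087 → Feb 11, 2087: 31 days (January has 31).
Feb 11, 2087 → Feb 15, 2087: 4 days.
Total: 7462 days.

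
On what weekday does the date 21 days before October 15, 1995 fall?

Oct 15, 1995 is a Sunday.
21 mod 7 = 0, so 21 days before a Sunday is Sunday − 0 = Sunday.

Sunday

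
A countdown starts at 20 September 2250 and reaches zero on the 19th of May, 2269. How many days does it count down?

Sep 20, 2250 → Sep 20, 2251: 365 days.
Sep 20, 2251 → Sep 20, 2252: 366 days (Feb 29, 2252 is in that span).
Sep 20, 2252 → Sep 20, 2253: 365 days.
Sep 20, 2253 → Sep 20, 2254: 365 days.
Sep 20, 2254 → Sep 20, 2255: 365 days.
Sep 20, 2255 → Sep 20, 2256: 366 days (Feb 29, 2256 is in that span).
Sep 20, 2256 → Sep 20, 2257: 365 days.
Sep 20, 2257 → Sep 20, 2258: 365 days.
Sep 20, 2258 → Sep 20, 2259: 365 days.
Sep 20, 2259 → Sep 20, 2260: 366 days (Feb 29, 2260 is in that span).
Sep 20, 2260 → Sep 20, 2261: 365 days.
Sep 20, 2261 → Sep 20, 2262: 365 days.
Sep 20, 2262 → Sep 20, 2263: 365 days.
Sep 20, 2263 → Sep 20, 2264: 366 days (Feb 29, 2264 is in that span).
Sep 20, 2264 → Sep 20, 2265: 365 days.
Sep 20, 2265 → Sep 20, 2266: 365 days.
Sep 20, 2266 → Sep 20, 2267: 365 days.
Sep 20, 2267 → Sep 20, 2268: 366 days (Feb 29, 2268 is in that span).
Sep 20, 2268 → Oct 20, 2268: 30 days (September has 30).
Oct 20, 2268 → Nov 20, 2268: 31 days (October has 31).
Nov 20, 2268 → Dec 20, 2268: 30 days (November has 30).
Dec 20, 2268 → Jan 20, 2269: 31 days (December has 31).
Jan 20, 2269 → Feb 20, 2269: 31 days (January has 31).
Feb 20, 2269 → Mar 20, 2269: 28 days (February has 28).
Mar 20, 2269 → Apr 20, 2269: 31 days (March has 31).
Apr 20, 2269 → May 19, 2269: 29 days.
Total: 6816 days.

6816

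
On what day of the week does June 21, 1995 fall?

Wednesday

January 1, 1995 is a Sunday.
Jan 1, 1995 → Feb 1, 1995: 31 days (January has 31).
Feb 1, 1995 → Mar 1, 1995: 28 days (February has 28).
Mar 1, 1995 → Apr 1, 1995: 31 days (March has 31).
Apr 1, 1995 → May 1, 1995: 30 days (April has 30).
May 1, 1995 → Jun 1, 1995: 31 days (May has 31).
Jun 1, 1995 → Jun 21, 1995: 20 days.
Total: 171 days.
171 mod 7 = 3, so Sunday + 3 = Wednesday.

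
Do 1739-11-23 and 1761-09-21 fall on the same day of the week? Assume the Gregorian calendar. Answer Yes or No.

From Nov 23, 1739 to Sep 21, 1761 is 7973 days.
7973 mod 7 = 0, so they are the same weekday.
(Nov 23, 1739 is a Monday; Sep 21, 1761 is a Monday.)

Yes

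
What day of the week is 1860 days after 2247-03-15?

Mar 15, 2247 is a Monday.
1860 mod 7 = 5, so 1860 days after a Monday is Monday + 5 = Saturday.

Saturday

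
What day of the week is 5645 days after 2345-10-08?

Thursday

Oct 8, 2345 is a Monday.
5645 mod 7 = 3, so 5645 days after a Monday is Monday + 3 = Thursday.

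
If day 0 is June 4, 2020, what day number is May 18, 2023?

Jun 4, 2020 → Jun 4, 2021: 365 days.
Jun 4, 2021 → Jun 4, 2022: 365 days.
Jun 4, 2022 → Jul 4, 2022: 30 days (June has 30).
Jul 4, 2022 → Aug 4, 2022: 31 days (July has 31).
Aug 4, 2022 → Sep 4, 2022: 31 days (August has 31).
Sep 4, 2022 → Oct 4, 2022: 30 days (September has 30).
Oct 4, 2022 → Nov 4, 2022: 31 days (October has 31).
Nov 4, 2022 → Dec 4, 2022: 30 days (November has 30).
Dec 4, 2022 → Jan 4, 2023: 31 days (December has 31).
Jan 4, 2023 → Feb 4, 2023: 31 days (January has 31).
Feb 4, 2023 → Mar 4, 2023: 28 days (February has 28).
Mar 4, 2023 → Apr 4, 2023: 31 days (March has 31).
Apr 4, 2023 → May 4, 2023: 30 days (April has 30).
May 4, 2023 → May 18, 2023: 14 days.
Total: 1078 days.

1078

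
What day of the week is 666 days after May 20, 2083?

May 20, 2083 is a Thursday.
666 mod 7 = 1, so 666 days after a Thursday is Thursday + 1 = Friday.

Friday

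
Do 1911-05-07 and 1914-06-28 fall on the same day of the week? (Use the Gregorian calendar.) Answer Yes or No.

Yes

From May 7, 1911 to Jun 28, 1914 is 1148 days.
1148 mod 7 = 0, so they are the same weekday.
(May 7, 1911 is a Sunday; Jun 28, 1914 is a Sunday.)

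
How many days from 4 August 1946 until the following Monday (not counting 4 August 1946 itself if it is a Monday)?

1

Aug 4, 1946 is a Sunday.
From Sunday to the next Monday is 1 day.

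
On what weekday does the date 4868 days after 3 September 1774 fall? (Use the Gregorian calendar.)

First find the weekday of Sep 3, 1774. Doomsday rule: the anchor day for the 1700s is Sunday. For year 74: 74÷12 = 6 r 2, and 2÷4 = 0, so 6+2+0 = 8.
Sunday + 8 ≡ Monday — that's 1774's doomsday.
In September the doomsday date is Sep 5.
Sep 3 is 2 days before Sep 5; 2 mod 7 = 2, so Monday − 2 = Saturday.
4868 mod 7 = 3, so 4868 days after a Saturday is Saturday + 3 = Tuesday.

Tuesday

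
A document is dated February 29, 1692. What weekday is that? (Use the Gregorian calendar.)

Doomsday rule: the anchor day for the 1600s is Tuesday. For year 92: 92÷12 = 7 r 8, and 8÷4 = 2, so 7+8+2 = 17.
Tuesday + 17 ≡ Friday — that's 1692's doomsday.
In February the doomsday date is Feb 29 (1692 is a leap year (divisible by 4)).
Feb 29 is the doomsday itself: Friday.

Friday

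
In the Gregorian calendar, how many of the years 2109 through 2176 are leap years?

Multiples of 4 in [2109,2176]: 17.
Of those, multiples of 100: 0 (not leap unless ÷400).
Multiples of 400: 0.
Leap years = 17 − 0 + 0 = 17.

17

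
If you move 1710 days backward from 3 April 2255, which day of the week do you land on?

Apr 3, 2255 is a Tuesday.
1710 mod 7 = 2, so 1710 days before a Tuesday is Tuesday − 2 = Sunday.

Sunday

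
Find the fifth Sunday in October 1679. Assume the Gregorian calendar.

October 29, 1679

October 1, 1679 is a Sunday.
The first Sunday is therefore October 1 (same day).
The fifth Sunday is 1 + 4×7 = October 29.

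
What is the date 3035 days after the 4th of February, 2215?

May 28, 2223

+365 (one year) → Feb 4, 2216 (2670 left).
+366 (one year; includes Feb 29, 2216) → Feb 4, 2217 (2304 left).
+365 (one year) → Feb 4, 2218 (1939 left).
+365 (one year) → Feb 4, 2219 (1574 left).
+365 (one year) → Feb 4, 2220 (1209 left).
+366 (one year; includes Feb 29, 2220) → Feb 4, 2221 (843 left).
+365 (one year) → Feb 4, 2222 (478 left).
+365 (one year) → Feb 4, 2223 (113 left).
Feb has 28 days: +25 → Mar 1, 2223 (88 left).
Mar has 31 days: +31 → Apr 1, 2223 (57 left).
Apr has 30 days: +30 → May 1, 2223 (27 left).
+27 → May 28, 2223.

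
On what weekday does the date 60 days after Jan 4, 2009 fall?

Thursday

Jan 4, 2009 is a Sunday.
60 mod 7 = 4, so 60 days after a Sunday is Sunday + 4 = Thursday.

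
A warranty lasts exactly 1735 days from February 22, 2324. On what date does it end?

November 22, 2328

+366 (one year; includes Feb 29, 2324) → Feb 22, 2325 (1369 left).
+365 (one year) → Feb 22, 2326 (1004 left).
+365 (one year) → Feb 22, 2327 (639 left).
+365 (one year) → Feb 22, 2328 (274 left).
Feb has 29 days: +8 → Mar 1, 2328 (266 left).
Mar has 31 days: +31 → Apr 1, 2328 (235 left).
Apr has 30 days: +30 → May 1, 2328 (205 left).
May has 31 days: +31 → Jun 1, 2328 (174 left).
Jun has 30 days: +30 → Jul 1, 2328 (144 left).
Jul has 31 days: +31 → Aug 1, 2328 (113 left).
Aug has 31 days: +31 → Sep 1, 2328 (82 left).
Sep has 30 days: +30 → Oct 1, 2328 (52 left).
Oct has 31 days: +31 → Nov 1, 2328 (21 left).
+21 → Nov 22, 2328.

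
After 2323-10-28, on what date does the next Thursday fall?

November 1, 2323

Oct 28, 2323 is a Sunday.
From Sunday to the next Thursday is 4 days.
Oct 28, 2323 + 4 = Nov 1, 2323.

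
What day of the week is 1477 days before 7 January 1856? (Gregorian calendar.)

Monday

Jan 7, 1856 is a Monday.
1477 mod 7 = 0, so 1477 days before a Monday is Monday − 0 = Monday.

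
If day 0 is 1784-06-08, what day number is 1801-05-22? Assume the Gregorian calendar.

Jun 8, 1784 → Jun 8, 1785: 365 days.
Jun 8, 1785 → Jun 8, 1786: 365 days.
Jun 8, 1786 → Jun 8, 1787: 365 days.
Jun 8, 1787 → Jun 8, 1788: 366 days (Feb 29, 1788 is in that span).
Jun 8, 1788 → Jun 8, 1789: 365 days.
Jun 8, 1789 → Jun 8, 1790: 365 days.
Jun 8, 1790 → Jun 8, 1791: 365 days.
Jun 8, 1791 → Jun 8, 1792: 366 days (Feb 29, 1792 is in that span).
Jun 8, 1792 → Jun 8, 1793: 365 days.
Jun 8, 1793 → Jun 8, 1794: 365 days.
Jun 8, 1794 → Jun 8, 1795: 365 days.
Jun 8, 1795 → Jun 8, 1796: 366 days (Feb 29, 1796 is in that span).
Jun 8, 1796 → Jun 8, 1797: 365 days.
Jun 8, 1797 → Jun 8, 1798: 365 days.
Jun 8, 1798 → Jun 8, 1799: 365 days.
Jun 8, 1799 → Jun 8, 1800: 365 days.
Jun 8, 1800 → Jul 8, 1800: 30 days (June has 30).
Jul 8, 1800 → Aug 8, 1800: 31 days (July has 31).
Aug 8, 1800 → Sep 8, 1800: 31 days (August has 31).
Sep 8, 1800 → Oct 8, 1800: 30 days (September has 30).
Oct 8, 1800 → Nov 8, 1800: 31 days (October has 31).
Nov 8, 1800 → Dec 8, 1800: 30 days (November has 30).
Dec 8, 1800 → Jan 8, 1801: 31 days (December has 31).
Jan 8, 1801 → Feb 8, 1801: 31 days (January has 31).
Feb 8, 1801 → Mar 8, 1801: 28 days (February has 28).
Mar 8, 1801 → Apr 8, 1801: 31 days (March has 31).
Apr 8, 1801 → May 8, 1801: 30 days (April has 30).
May 8, 1801 → May 22, 1801: 14 days.
Total: 6191 days.

6191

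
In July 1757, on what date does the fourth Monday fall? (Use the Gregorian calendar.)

July 1, 1757 is a Friday.
The first Monday is therefore July 4 (3 days later).
The fourth Monday is 4 + 3×7 = July 25.

July 25, 1757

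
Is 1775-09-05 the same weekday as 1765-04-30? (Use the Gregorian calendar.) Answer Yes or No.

From Apr 30, 1765 to Sep 5, 1775 is 3780 days.
3780 mod 7 = 0, so they are the same weekday.
(Apr 30, 1765 is a Tuesday; Sep 5, 1775 is a Tuesday.)

Yes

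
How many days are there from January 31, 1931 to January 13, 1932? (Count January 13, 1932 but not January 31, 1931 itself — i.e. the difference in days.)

Jan 31, 1931 → Feb 28, 1931: 28 days (January has 31).
Feb 28, 1931 → Mar 28, 1931: 28 days (February has 28).
Mar 28, 1931 → Apr 28, 1931: 31 days (March has 31).
Apr 28, 1931 → May 28, 1931: 30 days (April has 30).
May 28, 1931 → Jun 28, 1931: 31 days (May has 31).
Jun 28, 1931 → Jul 28, 1931: 30 days (June has 30).
Jul 28, 1931 → Aug 28, 1931: 31 days (July has 31).
Aug 28, 1931 → Sep 28, 1931: 31 days (August has 31).
Sep 28, 1931 → Oct 28, 1931: 30 days (September has 30).
Oct 28, 1931 → Nov 28, 1931: 31 days (October has 31).
Nov 28, 1931 → Dec 28, 1931: 30 days (November has 30).
Dec 28, 1931 → Jan 13, 1932: 16 days.
Total: 347 days.

347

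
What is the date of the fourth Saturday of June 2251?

June 1, 2251 is a Sunday.
The first Saturday is therefore June 7 (6 days later).
The fourth Saturday is 7 + 3×7 = June 28.

June 28, 2251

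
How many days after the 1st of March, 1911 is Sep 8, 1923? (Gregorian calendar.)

4574

Mar 1, 1911 → Mar 1, 1912: 366 days (Feb 29, 1912 is in that span).
Mar 1, 1912 → Mar 1, 1913: 365 days.
Mar 1, 1913 → Mar 1, 1914: 365 days.
Mar 1, 1914 → Mar 1, 1915: 365 days.
Mar 1, 1915 → Mar 1, 1916: 366 days (Feb 29, 1916 is in that span).
Mar 1, 1916 → Mar 1, 1917: 365 days.
Mar 1, 1917 → Mar 1, 1918: 365 days.
Mar 1, 1918 → Mar 1, 1919: 365 days.
Mar 1, 1919 → Mar 1, 1920: 366 days (Feb 29, 1920 is in that span).
Mar 1, 1920 → Mar 1, 1921: 365 days.
Mar 1, 1921 → Mar 1, 1922: 365 days.
Mar 1, 1922 → Mar 1, 1923: 365 days.
Mar 1, 1923 → Apr 1, 1923: 31 days (March has 31).
Apr 1, 1923 → May 1, 1923: 30 days (April has 30).
May 1, 1923 → Jun 1, 1923: 31 days (May has 31).
Jun 1, 1923 → Jul 1, 1923: 30 days (June has 30).
Jul 1, 1923 → Aug 1, 1923: 31 days (July has 31).
Aug 1, 1923 → Sep 1, 1923: 31 days (August has 31).
Sep 1, 1923 → Sep 8, 1923: 7 days.
Total: 4574 days.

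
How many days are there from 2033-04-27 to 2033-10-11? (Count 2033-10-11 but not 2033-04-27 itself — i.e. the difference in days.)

167

Apr 27, 2033 → May 27, 2033: 30 days (April has 30).
May 27, 2033 → Jun 27, 2033: 31 days (May has 31).
Jun 27, 2033 → Jul 27, 2033: 30 days (June has 30).
Jul 27, 2033 → Aug 27, 2033: 31 days (July has 31).
Aug 27, 2033 → Sep 27, 2033: 31 days (August has 31).
Sep 27, 2033 → Oct 11, 2033: 14 days.
Total: 167 days.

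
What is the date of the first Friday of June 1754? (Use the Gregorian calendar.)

June 7, 1754

June 1, 1754 is a Saturday.
The first Friday is therefore June 7 (6 days later).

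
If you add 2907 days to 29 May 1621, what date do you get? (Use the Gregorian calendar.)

+365 (one year) → May 29, 1622 (2542 left).
+365 (one year) → May 29, 1623 (2177 left).
+366 (one year; includes Feb 29, 1624) → May 29, 1624 (1811 left).
+365 (one year) → May 29, 1625 (1446 left).
+365 (one year) → May 29, 1626 (1081 left).
+365 (one year) → May 29, 1627 (716 left).
+366 (one year; includes Feb 29, 1628) → May 29, 1628 (350 left).
May has 31 days: +3 → Jun 1, 1628 (347 left).
Jun has 30 days: +30 → Jul 1, 1628 (317 left).
Jul has 31 days: +31 → Aug 1, 1628 (286 left).
Aug has 31 days: +31 → Sep 1, 1628 (255 left).
Sep has 30 days: +30 → Oct 1, 1628 (225 left).
Oct has 31 days: +31 → Nov 1, 1628 (194 left).
Nov has 30 days: +30 → Dec 1, 1628 (164 left).
Dec has 31 days: +31 → Jan 1, 1629 (133 left).
Jan has 31 days: +31 → Feb 1, 1629 (102 left).
Feb has 28 days: +28 → Mar 1, 1629 (74 left).
Mar has 31 days: +31 → Apr 1, 1629 (43 left).
Apr has 30 days: +30 → May 1, 1629 (13 left).
+13 → May 14, 1629.

May 14, 1629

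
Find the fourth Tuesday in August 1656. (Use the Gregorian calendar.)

August 1, 1656 is a Tuesday.
The first Tuesday is therefore August 1 (same day).
The fourth Tuesday is 1 + 3×7 = August 22.

August 22, 1656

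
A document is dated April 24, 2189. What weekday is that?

Doomsday rule: the anchor day for the 2100s is Sunday. For year 89: 89÷12 = 7 r 5, and 5÷4 = 1, so 7+5+1 = 13.
Sunday + 13 ≡ Saturday — that's 2189's doomsday.
In April the doomsday date is Apr 4.
Apr 24 is 20 days after Apr 4; 20 mod 7 = 6, so Saturday + 6 = Friday.

Friday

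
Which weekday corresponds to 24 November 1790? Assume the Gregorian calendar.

Doomsday rule: the anchor day for the 1700s is Sunday. For year 90: 90÷12 = 7 r 6, and 6÷4 = 1, so 7+6+1 = 14.
Sunday + 14 ≡ Sunday — that's 1790's doomsday.
In November the doomsday date is Nov 7.
Nov 24 is 17 days after Nov 7; 17 mod 7 = 3, so Sunday + 3 = Wednesday.

Wednesday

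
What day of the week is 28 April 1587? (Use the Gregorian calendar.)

Doomsday rule: the anchor day for the 1500s is Wednesday. For year 87: 87÷12 = 7 r 3, and 3÷4 = 0, so 7+3+0 = 10.
Wednesday + 10 ≡ Saturday — that's 1587's doomsday.
In April the doomsday date is Apr 4.
Apr 28 is 24 days after Apr 4; 24 mod 7 = 3, so Saturday + 3 = Tuesday.

Tuesday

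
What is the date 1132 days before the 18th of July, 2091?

−365 (one year) → Jul 18, 2090 (767 left).
−365 (one year) → Jul 18, 2089 (402 left).
−365 (one year) → Jul 18, 2088 (37 left).
−18 → Jun 30, 2088 (end of Jun, 30 days; 19 left).
−19 → Jun 11, 2088.

June 11, 2088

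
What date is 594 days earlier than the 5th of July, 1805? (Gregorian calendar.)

November 19, 1803

−365 (one year) → Jul 5, 1804 (229 left).
−5 → Jun 30, 1804 (end of Jun, 30 days; 224 left).
−30 → May 31, 1804 (end of May, 31 days; 194 left).
−31 → Apr 30, 1804 (end of Apr, 30 days; 163 left).
−30 → Mar 31, 1804 (end of Mar, 31 days; 133 left).
−31 → Feb 29, 1804 (end of Feb, 29 days; 102 left).
−29 → Jan 31, 1804 (end of Jan, 31 days; 73 left).
−31 → Dec 31, 1803 (end of Dec, 31 days; 42 left).
−31 → Nov 30, 1803 (end of Nov, 30 days; 11 left).
−11 → Nov 19, 1803.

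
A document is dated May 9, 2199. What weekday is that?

January 1, 2199 is a Tuesday.
Jan 1, 2199 → Feb 1, 2199: 31 days (January has 31).
Feb 1, 2199 → Mar 1, 2199: 28 days (February has 28).
Mar 1, 2199 → Apr 1, 2199: 31 days (March has 31).
Apr 1, 2199 → May 1, 2199: 30 days (April has 30).
May 1, 2199 → May 9, 2199: 8 days.
Total: 128 days.
128 mod 7 = 2, so Tuesday + 2 = Thursday.

Thursday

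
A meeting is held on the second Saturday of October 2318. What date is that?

October 1, 2318 is a Tuesday.
The first Saturday is therefore October 5 (4 days later).
The second Saturday is 5 + 1×7 = October 12.

October 12, 2318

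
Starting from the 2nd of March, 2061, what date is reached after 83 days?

May 24, 2061

Mar has 31 days: +30 → Apr 1, 2061 (53 left).
Apr has 30 days: +30 → May 1, 2061 (23 left).
+23 → May 24, 2061.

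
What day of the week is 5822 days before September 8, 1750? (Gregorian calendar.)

Thursday

Sep 8, 1750 is a Tuesday.
5822 mod 7 = 5, so 5822 days before a Tuesday is Tuesday − 5 = Thursday.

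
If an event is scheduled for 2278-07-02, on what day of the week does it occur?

Tuesday

Doomsday rule: the anchor day for the 2200s is Friday. For year 78: 78÷12 = 6 r 6, and 6÷4 = 1, so 6+6+1 = 13.
Friday + 13 ≡ Thursday — that's 2278's doomsday.
In July the doomsday date is Jul 11.
Jul 2 is 9 days before Jul 11; 9 mod 7 = 2, so Thursday − 2 = Tuesday.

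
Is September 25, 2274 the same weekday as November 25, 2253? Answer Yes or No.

From Nov 25, 2253 to Sep 25, 2274 is 7609 days.
7609 mod 7 = 0, so they are the same weekday.
(Nov 25, 2253 is a Friday; Sep 25, 2274 is a Friday.)

Yes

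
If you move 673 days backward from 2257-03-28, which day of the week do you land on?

Mar 28, 2257 is a Saturday.
673 mod 7 = 1, so 673 days before a Saturday is Saturday − 1 = Friday.

Friday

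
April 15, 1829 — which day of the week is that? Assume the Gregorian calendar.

Doomsday rule: the anchor day for the 1800s is Friday. For year 29: 29÷12 = 2 r 5, and 5÷4 = 1, so 2+5+1 = 8.
Friday + 8 ≡ Saturday — that's 1829's doomsday.
In April the doomsday date is Apr 4.
Apr 15 is 11 days after Apr 4; 11 mod 7 = 4, so Saturday + 4 = Wednesday.

Wednesday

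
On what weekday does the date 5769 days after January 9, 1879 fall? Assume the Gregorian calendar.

Friday

First find the weekday of Jan 9, 1879. Doomsday rule: the anchor day for the 1800s is Friday. For year 79: 79÷12 = 6 r 7, and 7÷4 = 1, so 6+7+1 = 14.
Friday + 14 ≡ Friday — that's 1879's doomsday.
In January the doomsday date is Jan 3 (1879 is not a leap year).
Jan 9 is 6 days after Jan 3; 6 mod 7 = 6, so Friday + 6 = Thursday.
5769 mod 7 = 1, so 5769 days after a Thursday is Thursday + 1 = Friday.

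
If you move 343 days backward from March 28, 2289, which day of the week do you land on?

First find the weekday of Mar 28, 2289. Doomsday rule: the anchor day for the 2200s is Friday. For year 89: 89÷12 = 7 r 5, and 5÷4 = 1, so 7+5+1 = 13.
Friday + 13 ≡ Thursday — that's 2289's doomsday.
In March the doomsday date is Mar 14.
Mar 28 is 14 days after Mar 14; 14 mod 7 = 0, so Thursday + 0 = Thursday.
343 mod 7 = 0, so 343 days before a Thursday is Thursday − 0 = Thursday.

Thursday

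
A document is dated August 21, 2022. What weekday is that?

Sunday

Doomsday rule: the anchor day for the 2000s is Tuesday. For year 22: 22÷12 = 1 r 10, and 10÷4 = 2, so 1+10+2 = 13.
Tuesday + 13 ≡ Monday — that's 2022's doomsday.
In August the doomsday date is Aug 8.
Aug 21 is 13 days after Aug 8; 13 mod 7 = 6, so Monday + 6 = Sunday.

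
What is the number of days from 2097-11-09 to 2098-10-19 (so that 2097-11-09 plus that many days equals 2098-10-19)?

344

Nov 9, 2097 → Dec 9, 2097: 30 days (November has 30).
Dec 9, 2097 → Jan 9, 2098: 31 days (December has 31).
Jan 9, 2098 → Feb 9, 2098: 31 days (January has 31).
Feb 9, 2098 → Mar 9, 2098: 28 days (February has 28).
Mar 9, 2098 → Apr 9, 2098: 31 days (March has 31).
Apr 9, 2098 → May 9, 2098: 30 days (April has 30).
May 9, 2098 → Jun 9, 2098: 31 days (May has 31).
Jun 9, 2098 → Jul 9, 2098: 30 days (June has 30).
Jul 9, 2098 → Aug 9, 2098: 31 days (July has 31).
Aug 9, 2098 → Sep 9, 2098: 31 days (August has 31).
Sep 9, 2098 → Oct 9, 2098: 30 days (September has 30).
Oct 9, 2098 → Oct 19, 2098: 10 days.
Total: 344 days.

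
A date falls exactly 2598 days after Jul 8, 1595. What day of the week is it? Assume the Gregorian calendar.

Sunday

Jul 8, 1595 is a Saturday.
2598 mod 7 = 1, so 2598 days after a Saturday is Saturday + 1 = Sunday.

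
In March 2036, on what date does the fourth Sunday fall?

March 1, 2036 is a Saturday.
The first Sunday is therefore March 2 (1 days later).
The fourth Sunday is 2 + 3×7 = March 23.

March 23, 2036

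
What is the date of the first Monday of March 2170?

March 5, 2170

March 1, 2170 is a Thursday.
The first Monday is therefore March 5 (4 days later).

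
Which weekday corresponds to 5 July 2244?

Friday

Doomsday rule: the anchor day for the 2200s is Friday. For year 44: 44÷12 = 3 r 8, and 8÷4 = 2, so 3+8+2 = 13.
Friday + 13 ≡ Thursday — that's 2244's doomsday.
In July the doomsday date is Jul 11.
Jul 5 is 6 days before Jul 11; 6 mod 7 = 6, so Thursday − 6 = Friday.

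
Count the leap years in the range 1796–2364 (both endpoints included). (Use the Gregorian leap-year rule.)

Multiples of 4 in [1796,2364]: 143.
Of those, multiples of 100: 6 (not leap unless ÷400).
Multiples of 400: 1.
Leap years = 143 − 6 + 1 = 138.

138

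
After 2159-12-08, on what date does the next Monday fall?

December 10, 2159

Dec 8, 2159 is a Saturday.
From Saturday to the next Monday is 2 days.
Dec 8, 2159 + 2 = Dec 10, 2159.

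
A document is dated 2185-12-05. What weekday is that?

Doomsday rule: the anchor day for the 2100s is Sunday. For year 85: 85÷12 = 7 r 1, and 1÷4 = 0, so 7+1+0 = 8.
Sunday + 8 ≡ Monday — that's 2185's doomsday.
In December the doomsday date is Dec 12.
Dec 5 is 7 days before Dec 12; 7 mod 7 = 0, so Monday − 0 = Monday.

Monday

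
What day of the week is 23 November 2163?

Doomsday rule: the anchor day for the 2100s is Sunday. For year 63: 63÷12 = 5 r 3, and 3÷4 = 0, so 5+3+0 = 8.
Sunday + 8 ≡ Monday — that's 2163's doomsday.
In November the doomsday date is Nov 7.
Nov 23 is 16 days after Nov 7; 16 mod 7 = 2, so Monday + 2 = Wednesday.

Wednesday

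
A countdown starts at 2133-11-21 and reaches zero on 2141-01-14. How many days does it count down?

Nov 21, 2133 → Nov 21, 2134: 365 days.
Nov 21, 2134 → Nov 21, 2135: 365 days.
Nov 21, 2135 → Nov 21, 2136: 366 days (Feb 29, 2136 is in that span).
Nov 21, 2136 → Nov 21, 2137: 365 days.
Nov 21, 2137 → Nov 21, 2138: 365 days.
Nov 21, 2138 → Nov 21, 2139: 365 days.
Nov 21, 2139 → Nov 21, 2140: 366 days (Feb 29, 2140 is in that span).
Nov 21, 2140 → Dec 21, 2140: 30 days (November has 30).
Dec 21, 2140 → Jan 14, 2141: 24 days.
Total: 2611 days.

2611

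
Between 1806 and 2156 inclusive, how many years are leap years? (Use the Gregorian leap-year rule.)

86

Multiples of 4 in [1806,2156]: 88.
Of those, multiples of 100: 3 (not leap unless ÷400).
Multiples of 400: 1.
Leap years = 88 − 3 + 1 = 86.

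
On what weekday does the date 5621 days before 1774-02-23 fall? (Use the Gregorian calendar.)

First find the weekday of Feb 23, 1774. Doomsday rule: the anchor day for the 1700s is Sunday. For year 74: 74÷12 = 6 r 2, and 2÷4 = 0, so 6+2+0 = 8.
Sunday + 8 ≡ Monday — that's 1774's doomsday.
In February the doomsday date is Feb 28 (1774 is not a leap year).
Feb 23 is 5 days before Feb 28; 5 mod 7 = 5, so Monday − 5 = Wednesday.
5621 mod 7 = 0, so 5621 days before a Wednesday is Wednesday − 0 = Wednesday.

Wednesday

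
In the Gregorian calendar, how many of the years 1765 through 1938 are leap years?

41

Multiples of 4 in [1765,1938]: 43.
Of those, multiples of 100: 2 (not leap unless ÷400).
Multiples of 400: 0.
Leap years = 43 − 2 + 0 = 41.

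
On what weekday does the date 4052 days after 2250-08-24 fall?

First find the weekday of Aug 24, 2250. Doomsday rule: the anchor day for the 2200s is Friday. For year 50: 50÷12 = 4 r 2, and 2÷4 = 0, so 4+2+0 = 6.
Friday + 6 ≡ Thursday — that's 2250's doomsday.
In August the doomsday date is Aug 8.
Aug 24 is 16 days after Aug 8; 16 mod 7 = 2, so Thursday + 2 = Saturday.
4052 mod 7 = 6, so 4052 days after a Saturday is Saturday + 6 = Friday.

Friday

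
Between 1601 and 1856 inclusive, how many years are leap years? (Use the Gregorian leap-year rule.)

62

Multiples of 4 in [1601,1856]: 64.
Of those, multiples of 100: 2 (not leap unless ÷400).
Multiples of 400: 0.
Leap years = 64 − 2 + 0 = 62.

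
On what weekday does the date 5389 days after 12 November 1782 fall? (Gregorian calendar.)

First find the weekday of Nov 12, 1782. Doomsday rule: the anchor day for the 1700s is Sunday. For year 82: 82÷12 = 6 r 10, and 10÷4 = 2, so 6+10+2 = 18.
Sunday + 18 ≡ Thursday — that's 1782's doomsday.
In November the doomsday date is Nov 7.
Nov 12 is 5 days after Nov 7; 5 mod 7 = 5, so Thursday + 5 = Tuesday.
5389 mod 7 = 6, so 5389 days after a Tuesday is Tuesday + 6 = Monday.

Monday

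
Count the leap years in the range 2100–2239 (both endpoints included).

33

Multiples of 4 in [2100,2239]: 35.
Of those, multiples of 100: 2 (not leap unless ÷400).
Multiples of 400: 0.
Leap years = 35 − 2 + 0 = 33.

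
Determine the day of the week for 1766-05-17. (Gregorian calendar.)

Doomsday rule: the anchor day for the 1700s is Sunday. For year 66: 66÷12 = 5 r 6, and 6÷4 = 1, so 5+6+1 = 12.
Sunday + 12 ≡ Friday — that's 1766's doomsday.
In May the doomsday date is May 9.
May 17 is 8 days after May 9; 8 mod 7 = 1, so Friday + 1 = Saturday.

Saturday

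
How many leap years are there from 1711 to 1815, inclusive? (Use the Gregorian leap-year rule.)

Multiples of 4 in [1711,1815]: 26.
Of those, multiples of 100: 1 (not leap unless ÷400).
Multiples of 400: 0.
Leap years = 26 − 1 + 0 = 25.

25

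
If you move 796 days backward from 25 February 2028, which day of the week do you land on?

Sunday

First find the weekday of Feb 25, 2028. Doomsday rule: the anchor day for the 2000s is Tuesday. For year 28: 28÷12 = 2 r 4, and 4÷4 = 1, so 2+4+1 = 7.
Tuesday + 7 ≡ Tuesday — that's 2028's doomsday.
In February the doomsday date is Feb 29 (2028 is a leap year (divisible by 4)).
Feb 25 is 4 days before Feb 29; 4 mod 7 = 4, so Tuesday − 4 = Friday.
796 mod 7 = 5, so 796 days before a Friday is Friday − 5 = Sunday.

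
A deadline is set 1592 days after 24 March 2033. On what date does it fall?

+365 (one year) → Mar 24, 2034 (1227 left).
+365 (one year) → Mar 24, 2035 (862 left).
+366 (one year; includes Feb 29, 2036) → Mar 24, 2036 (496 left).
+365 (one year) → Mar 24, 2037 (131 left).
Mar has 31 days: +8 → Apr 1, 2037 (123 left).
Apr has 30 days: +30 → May 1, 2037 (93 left).
May has 31 days: +31 → Jun 1, 2037 (62 left).
Jun has 30 days: +30 → Jul 1, 2037 (32 left).
Jul has 31 days: +31 → Aug 1, 2037 (1 left).
+1 → Aug 2, 2037.

August 2, 2037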